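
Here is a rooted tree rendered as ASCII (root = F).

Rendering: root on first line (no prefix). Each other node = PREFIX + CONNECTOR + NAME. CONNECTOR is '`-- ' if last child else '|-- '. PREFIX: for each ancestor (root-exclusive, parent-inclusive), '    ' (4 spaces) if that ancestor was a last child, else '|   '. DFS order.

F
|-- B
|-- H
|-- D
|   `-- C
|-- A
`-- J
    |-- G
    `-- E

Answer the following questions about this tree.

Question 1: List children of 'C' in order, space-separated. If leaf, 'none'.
Node C's children (from adjacency): (leaf)

Answer: none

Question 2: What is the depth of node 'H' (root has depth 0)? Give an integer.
Answer: 1

Derivation:
Path from root to H: F -> H
Depth = number of edges = 1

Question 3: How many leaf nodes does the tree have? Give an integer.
Leaves (nodes with no children): A, B, C, E, G, H

Answer: 6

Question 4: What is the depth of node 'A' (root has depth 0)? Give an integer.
Answer: 1

Derivation:
Path from root to A: F -> A
Depth = number of edges = 1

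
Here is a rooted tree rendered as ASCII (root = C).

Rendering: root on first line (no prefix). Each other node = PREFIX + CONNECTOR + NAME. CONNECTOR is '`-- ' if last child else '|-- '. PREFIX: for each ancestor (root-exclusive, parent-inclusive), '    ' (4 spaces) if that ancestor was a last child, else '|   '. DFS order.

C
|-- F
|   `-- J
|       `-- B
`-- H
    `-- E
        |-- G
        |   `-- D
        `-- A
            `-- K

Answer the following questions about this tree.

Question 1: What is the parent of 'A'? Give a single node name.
Answer: E

Derivation:
Scan adjacency: A appears as child of E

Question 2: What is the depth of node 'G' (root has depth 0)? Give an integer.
Path from root to G: C -> H -> E -> G
Depth = number of edges = 3

Answer: 3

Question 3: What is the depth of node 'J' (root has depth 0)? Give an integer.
Answer: 2

Derivation:
Path from root to J: C -> F -> J
Depth = number of edges = 2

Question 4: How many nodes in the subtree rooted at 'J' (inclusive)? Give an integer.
Answer: 2

Derivation:
Subtree rooted at J contains: B, J
Count = 2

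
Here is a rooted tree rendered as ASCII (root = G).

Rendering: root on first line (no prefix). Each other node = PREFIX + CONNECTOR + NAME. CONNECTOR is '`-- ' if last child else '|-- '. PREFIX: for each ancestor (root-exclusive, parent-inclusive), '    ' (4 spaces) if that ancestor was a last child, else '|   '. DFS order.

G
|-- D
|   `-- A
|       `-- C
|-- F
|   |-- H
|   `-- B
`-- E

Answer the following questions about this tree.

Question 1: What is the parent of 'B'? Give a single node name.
Scan adjacency: B appears as child of F

Answer: F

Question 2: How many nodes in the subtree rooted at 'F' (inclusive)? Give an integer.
Subtree rooted at F contains: B, F, H
Count = 3

Answer: 3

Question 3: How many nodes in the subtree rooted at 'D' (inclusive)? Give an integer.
Subtree rooted at D contains: A, C, D
Count = 3

Answer: 3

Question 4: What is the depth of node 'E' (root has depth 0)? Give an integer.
Answer: 1

Derivation:
Path from root to E: G -> E
Depth = number of edges = 1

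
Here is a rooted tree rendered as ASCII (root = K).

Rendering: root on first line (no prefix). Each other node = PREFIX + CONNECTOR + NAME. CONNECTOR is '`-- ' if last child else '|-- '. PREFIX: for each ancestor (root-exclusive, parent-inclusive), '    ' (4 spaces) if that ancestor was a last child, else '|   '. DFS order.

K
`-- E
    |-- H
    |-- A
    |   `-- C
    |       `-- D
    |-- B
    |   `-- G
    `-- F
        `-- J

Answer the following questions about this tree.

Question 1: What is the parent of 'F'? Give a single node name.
Scan adjacency: F appears as child of E

Answer: E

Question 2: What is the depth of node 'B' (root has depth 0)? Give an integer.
Path from root to B: K -> E -> B
Depth = number of edges = 2

Answer: 2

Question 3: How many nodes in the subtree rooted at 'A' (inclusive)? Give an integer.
Answer: 3

Derivation:
Subtree rooted at A contains: A, C, D
Count = 3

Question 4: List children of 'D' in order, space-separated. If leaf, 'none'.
Node D's children (from adjacency): (leaf)

Answer: none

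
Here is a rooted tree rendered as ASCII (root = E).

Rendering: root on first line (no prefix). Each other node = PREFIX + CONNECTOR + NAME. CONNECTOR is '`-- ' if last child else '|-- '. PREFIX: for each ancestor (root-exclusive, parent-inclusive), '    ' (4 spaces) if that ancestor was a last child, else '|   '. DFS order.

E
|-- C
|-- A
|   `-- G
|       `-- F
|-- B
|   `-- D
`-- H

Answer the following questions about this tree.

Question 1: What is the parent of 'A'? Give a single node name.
Answer: E

Derivation:
Scan adjacency: A appears as child of E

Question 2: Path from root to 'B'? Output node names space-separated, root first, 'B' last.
Walk down from root: E -> B

Answer: E B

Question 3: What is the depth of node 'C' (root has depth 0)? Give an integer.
Answer: 1

Derivation:
Path from root to C: E -> C
Depth = number of edges = 1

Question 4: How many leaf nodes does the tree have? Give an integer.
Leaves (nodes with no children): C, D, F, H

Answer: 4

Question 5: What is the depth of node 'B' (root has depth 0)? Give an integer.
Path from root to B: E -> B
Depth = number of edges = 1

Answer: 1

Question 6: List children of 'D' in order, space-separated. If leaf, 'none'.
Node D's children (from adjacency): (leaf)

Answer: none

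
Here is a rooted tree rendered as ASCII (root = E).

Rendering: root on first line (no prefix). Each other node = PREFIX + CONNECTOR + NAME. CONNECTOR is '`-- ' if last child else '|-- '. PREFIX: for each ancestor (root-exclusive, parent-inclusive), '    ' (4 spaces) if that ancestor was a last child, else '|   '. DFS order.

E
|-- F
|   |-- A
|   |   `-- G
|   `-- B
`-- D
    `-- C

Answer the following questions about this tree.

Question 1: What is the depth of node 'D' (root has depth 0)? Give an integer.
Path from root to D: E -> D
Depth = number of edges = 1

Answer: 1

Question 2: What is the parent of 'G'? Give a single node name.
Answer: A

Derivation:
Scan adjacency: G appears as child of A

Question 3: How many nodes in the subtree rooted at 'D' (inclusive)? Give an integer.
Subtree rooted at D contains: C, D
Count = 2

Answer: 2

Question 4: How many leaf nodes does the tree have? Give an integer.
Answer: 3

Derivation:
Leaves (nodes with no children): B, C, G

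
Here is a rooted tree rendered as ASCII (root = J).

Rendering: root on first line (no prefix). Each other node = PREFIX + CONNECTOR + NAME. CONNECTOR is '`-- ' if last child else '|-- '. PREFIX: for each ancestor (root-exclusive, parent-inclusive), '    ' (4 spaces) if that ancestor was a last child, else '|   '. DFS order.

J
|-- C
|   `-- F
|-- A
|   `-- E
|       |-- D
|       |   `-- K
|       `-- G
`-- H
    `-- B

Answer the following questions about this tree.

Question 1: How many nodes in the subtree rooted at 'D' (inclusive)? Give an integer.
Subtree rooted at D contains: D, K
Count = 2

Answer: 2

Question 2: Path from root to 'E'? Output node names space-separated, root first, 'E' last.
Walk down from root: J -> A -> E

Answer: J A E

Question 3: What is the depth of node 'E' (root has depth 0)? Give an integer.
Answer: 2

Derivation:
Path from root to E: J -> A -> E
Depth = number of edges = 2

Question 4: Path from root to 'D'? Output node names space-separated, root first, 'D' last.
Walk down from root: J -> A -> E -> D

Answer: J A E D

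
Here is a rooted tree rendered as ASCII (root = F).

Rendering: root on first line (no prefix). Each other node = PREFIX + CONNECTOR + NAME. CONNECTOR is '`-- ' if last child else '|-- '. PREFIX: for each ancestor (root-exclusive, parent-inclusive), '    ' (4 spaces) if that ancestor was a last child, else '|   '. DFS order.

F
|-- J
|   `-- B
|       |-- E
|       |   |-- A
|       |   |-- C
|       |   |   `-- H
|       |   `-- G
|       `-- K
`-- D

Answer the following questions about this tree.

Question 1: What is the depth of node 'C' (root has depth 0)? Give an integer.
Answer: 4

Derivation:
Path from root to C: F -> J -> B -> E -> C
Depth = number of edges = 4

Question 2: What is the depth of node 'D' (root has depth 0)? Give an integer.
Path from root to D: F -> D
Depth = number of edges = 1

Answer: 1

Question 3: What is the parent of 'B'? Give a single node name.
Answer: J

Derivation:
Scan adjacency: B appears as child of J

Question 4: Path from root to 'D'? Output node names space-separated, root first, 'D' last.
Answer: F D

Derivation:
Walk down from root: F -> D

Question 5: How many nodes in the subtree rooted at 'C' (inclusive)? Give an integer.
Answer: 2

Derivation:
Subtree rooted at C contains: C, H
Count = 2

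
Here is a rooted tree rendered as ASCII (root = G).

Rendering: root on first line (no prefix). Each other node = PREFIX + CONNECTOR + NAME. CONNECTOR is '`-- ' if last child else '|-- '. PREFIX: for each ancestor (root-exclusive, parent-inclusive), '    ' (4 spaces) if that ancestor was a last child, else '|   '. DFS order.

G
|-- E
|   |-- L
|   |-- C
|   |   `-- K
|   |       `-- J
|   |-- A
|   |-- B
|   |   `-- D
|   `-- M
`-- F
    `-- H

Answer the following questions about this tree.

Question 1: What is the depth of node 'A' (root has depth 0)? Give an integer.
Answer: 2

Derivation:
Path from root to A: G -> E -> A
Depth = number of edges = 2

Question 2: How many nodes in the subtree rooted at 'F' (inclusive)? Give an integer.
Subtree rooted at F contains: F, H
Count = 2

Answer: 2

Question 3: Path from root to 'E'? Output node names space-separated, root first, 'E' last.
Walk down from root: G -> E

Answer: G E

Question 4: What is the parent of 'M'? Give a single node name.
Answer: E

Derivation:
Scan adjacency: M appears as child of E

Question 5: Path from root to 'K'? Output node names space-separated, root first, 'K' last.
Walk down from root: G -> E -> C -> K

Answer: G E C K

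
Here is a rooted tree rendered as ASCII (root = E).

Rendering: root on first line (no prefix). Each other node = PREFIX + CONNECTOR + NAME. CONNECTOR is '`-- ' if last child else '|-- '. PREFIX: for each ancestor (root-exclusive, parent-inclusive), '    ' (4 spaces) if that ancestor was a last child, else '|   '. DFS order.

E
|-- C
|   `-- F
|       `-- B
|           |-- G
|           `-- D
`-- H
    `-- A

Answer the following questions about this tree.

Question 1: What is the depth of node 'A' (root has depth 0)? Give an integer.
Path from root to A: E -> H -> A
Depth = number of edges = 2

Answer: 2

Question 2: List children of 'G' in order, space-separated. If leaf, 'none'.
Node G's children (from adjacency): (leaf)

Answer: none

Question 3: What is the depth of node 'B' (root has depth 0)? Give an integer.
Answer: 3

Derivation:
Path from root to B: E -> C -> F -> B
Depth = number of edges = 3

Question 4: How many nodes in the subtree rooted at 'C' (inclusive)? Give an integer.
Answer: 5

Derivation:
Subtree rooted at C contains: B, C, D, F, G
Count = 5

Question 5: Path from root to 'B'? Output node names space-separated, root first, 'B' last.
Answer: E C F B

Derivation:
Walk down from root: E -> C -> F -> B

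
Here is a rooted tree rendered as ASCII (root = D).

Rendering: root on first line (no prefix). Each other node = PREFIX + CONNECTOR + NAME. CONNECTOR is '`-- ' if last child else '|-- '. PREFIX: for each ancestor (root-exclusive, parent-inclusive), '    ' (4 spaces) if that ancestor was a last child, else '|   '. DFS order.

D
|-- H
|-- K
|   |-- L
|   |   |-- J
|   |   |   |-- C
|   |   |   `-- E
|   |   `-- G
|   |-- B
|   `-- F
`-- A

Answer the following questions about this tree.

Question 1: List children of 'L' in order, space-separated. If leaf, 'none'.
Answer: J G

Derivation:
Node L's children (from adjacency): J, G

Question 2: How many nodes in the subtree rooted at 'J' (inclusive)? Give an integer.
Answer: 3

Derivation:
Subtree rooted at J contains: C, E, J
Count = 3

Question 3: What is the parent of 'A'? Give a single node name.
Answer: D

Derivation:
Scan adjacency: A appears as child of D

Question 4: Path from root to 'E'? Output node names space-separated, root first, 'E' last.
Walk down from root: D -> K -> L -> J -> E

Answer: D K L J E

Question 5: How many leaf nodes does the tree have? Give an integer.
Leaves (nodes with no children): A, B, C, E, F, G, H

Answer: 7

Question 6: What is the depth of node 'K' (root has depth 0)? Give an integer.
Answer: 1

Derivation:
Path from root to K: D -> K
Depth = number of edges = 1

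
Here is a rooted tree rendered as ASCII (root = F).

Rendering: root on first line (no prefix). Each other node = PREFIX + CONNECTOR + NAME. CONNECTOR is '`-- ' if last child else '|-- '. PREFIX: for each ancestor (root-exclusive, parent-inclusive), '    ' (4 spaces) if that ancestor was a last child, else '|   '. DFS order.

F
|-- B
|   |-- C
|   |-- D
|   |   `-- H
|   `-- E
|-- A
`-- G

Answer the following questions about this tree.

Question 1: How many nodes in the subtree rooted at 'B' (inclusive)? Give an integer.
Subtree rooted at B contains: B, C, D, E, H
Count = 5

Answer: 5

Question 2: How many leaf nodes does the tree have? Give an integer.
Leaves (nodes with no children): A, C, E, G, H

Answer: 5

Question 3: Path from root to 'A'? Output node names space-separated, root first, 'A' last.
Answer: F A

Derivation:
Walk down from root: F -> A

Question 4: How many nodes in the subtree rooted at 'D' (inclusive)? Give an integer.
Answer: 2

Derivation:
Subtree rooted at D contains: D, H
Count = 2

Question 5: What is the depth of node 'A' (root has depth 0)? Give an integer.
Answer: 1

Derivation:
Path from root to A: F -> A
Depth = number of edges = 1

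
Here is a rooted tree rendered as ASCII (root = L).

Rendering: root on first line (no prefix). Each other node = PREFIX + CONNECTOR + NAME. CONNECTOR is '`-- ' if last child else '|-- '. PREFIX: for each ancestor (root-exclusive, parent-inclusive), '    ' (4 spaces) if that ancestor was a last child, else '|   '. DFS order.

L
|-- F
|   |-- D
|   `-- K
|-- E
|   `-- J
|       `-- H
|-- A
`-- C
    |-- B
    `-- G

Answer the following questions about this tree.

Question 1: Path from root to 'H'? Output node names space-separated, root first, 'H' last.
Answer: L E J H

Derivation:
Walk down from root: L -> E -> J -> H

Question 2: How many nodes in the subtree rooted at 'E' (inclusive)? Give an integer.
Subtree rooted at E contains: E, H, J
Count = 3

Answer: 3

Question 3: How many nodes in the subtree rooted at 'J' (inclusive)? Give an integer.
Answer: 2

Derivation:
Subtree rooted at J contains: H, J
Count = 2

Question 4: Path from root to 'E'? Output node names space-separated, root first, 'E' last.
Walk down from root: L -> E

Answer: L E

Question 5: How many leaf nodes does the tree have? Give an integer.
Answer: 6

Derivation:
Leaves (nodes with no children): A, B, D, G, H, K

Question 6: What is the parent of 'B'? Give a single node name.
Scan adjacency: B appears as child of C

Answer: C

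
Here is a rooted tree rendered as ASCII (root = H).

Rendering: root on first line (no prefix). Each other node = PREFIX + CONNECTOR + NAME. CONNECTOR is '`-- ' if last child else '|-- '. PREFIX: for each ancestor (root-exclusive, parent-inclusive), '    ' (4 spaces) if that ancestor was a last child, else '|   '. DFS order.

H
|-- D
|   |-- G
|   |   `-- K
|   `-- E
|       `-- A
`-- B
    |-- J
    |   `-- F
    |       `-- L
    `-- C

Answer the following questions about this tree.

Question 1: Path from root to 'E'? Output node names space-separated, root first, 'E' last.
Answer: H D E

Derivation:
Walk down from root: H -> D -> E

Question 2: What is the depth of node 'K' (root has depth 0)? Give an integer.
Answer: 3

Derivation:
Path from root to K: H -> D -> G -> K
Depth = number of edges = 3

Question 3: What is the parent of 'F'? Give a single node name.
Scan adjacency: F appears as child of J

Answer: J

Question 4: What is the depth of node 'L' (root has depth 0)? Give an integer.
Path from root to L: H -> B -> J -> F -> L
Depth = number of edges = 4

Answer: 4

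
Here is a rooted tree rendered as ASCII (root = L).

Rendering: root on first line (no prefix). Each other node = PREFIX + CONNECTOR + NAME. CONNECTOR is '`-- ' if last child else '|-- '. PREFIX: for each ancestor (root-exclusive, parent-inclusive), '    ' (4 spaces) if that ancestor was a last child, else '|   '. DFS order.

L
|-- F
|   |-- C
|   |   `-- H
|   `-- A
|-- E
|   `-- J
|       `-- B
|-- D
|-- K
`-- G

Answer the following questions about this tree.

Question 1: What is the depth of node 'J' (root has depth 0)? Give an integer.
Path from root to J: L -> E -> J
Depth = number of edges = 2

Answer: 2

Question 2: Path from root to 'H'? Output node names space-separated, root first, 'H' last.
Answer: L F C H

Derivation:
Walk down from root: L -> F -> C -> H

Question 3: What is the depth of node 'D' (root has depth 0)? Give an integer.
Path from root to D: L -> D
Depth = number of edges = 1

Answer: 1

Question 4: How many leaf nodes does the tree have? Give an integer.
Answer: 6

Derivation:
Leaves (nodes with no children): A, B, D, G, H, K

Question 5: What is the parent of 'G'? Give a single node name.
Scan adjacency: G appears as child of L

Answer: L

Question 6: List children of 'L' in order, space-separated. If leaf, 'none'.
Node L's children (from adjacency): F, E, D, K, G

Answer: F E D K G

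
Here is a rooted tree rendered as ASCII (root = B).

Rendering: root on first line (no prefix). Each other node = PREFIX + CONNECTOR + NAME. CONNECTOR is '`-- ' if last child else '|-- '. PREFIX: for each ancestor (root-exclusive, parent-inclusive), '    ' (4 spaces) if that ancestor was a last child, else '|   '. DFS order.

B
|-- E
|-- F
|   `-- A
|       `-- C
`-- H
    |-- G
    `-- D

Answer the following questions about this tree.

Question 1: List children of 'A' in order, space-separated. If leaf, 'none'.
Node A's children (from adjacency): C

Answer: C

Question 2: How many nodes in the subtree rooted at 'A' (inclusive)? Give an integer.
Subtree rooted at A contains: A, C
Count = 2

Answer: 2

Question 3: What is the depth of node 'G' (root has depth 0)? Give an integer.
Answer: 2

Derivation:
Path from root to G: B -> H -> G
Depth = number of edges = 2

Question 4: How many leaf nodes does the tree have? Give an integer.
Leaves (nodes with no children): C, D, E, G

Answer: 4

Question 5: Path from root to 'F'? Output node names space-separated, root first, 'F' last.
Walk down from root: B -> F

Answer: B F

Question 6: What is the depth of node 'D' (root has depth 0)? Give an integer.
Answer: 2

Derivation:
Path from root to D: B -> H -> D
Depth = number of edges = 2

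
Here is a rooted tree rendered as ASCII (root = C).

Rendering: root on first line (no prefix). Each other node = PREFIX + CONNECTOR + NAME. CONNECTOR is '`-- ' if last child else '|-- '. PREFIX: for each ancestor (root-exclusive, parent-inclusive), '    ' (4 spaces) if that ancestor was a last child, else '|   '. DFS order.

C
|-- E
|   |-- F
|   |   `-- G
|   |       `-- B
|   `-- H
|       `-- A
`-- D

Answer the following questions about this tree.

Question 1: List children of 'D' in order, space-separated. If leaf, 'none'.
Answer: none

Derivation:
Node D's children (from adjacency): (leaf)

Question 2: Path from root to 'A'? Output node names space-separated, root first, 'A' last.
Answer: C E H A

Derivation:
Walk down from root: C -> E -> H -> A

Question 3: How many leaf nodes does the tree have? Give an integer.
Leaves (nodes with no children): A, B, D

Answer: 3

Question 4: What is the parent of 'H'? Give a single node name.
Scan adjacency: H appears as child of E

Answer: E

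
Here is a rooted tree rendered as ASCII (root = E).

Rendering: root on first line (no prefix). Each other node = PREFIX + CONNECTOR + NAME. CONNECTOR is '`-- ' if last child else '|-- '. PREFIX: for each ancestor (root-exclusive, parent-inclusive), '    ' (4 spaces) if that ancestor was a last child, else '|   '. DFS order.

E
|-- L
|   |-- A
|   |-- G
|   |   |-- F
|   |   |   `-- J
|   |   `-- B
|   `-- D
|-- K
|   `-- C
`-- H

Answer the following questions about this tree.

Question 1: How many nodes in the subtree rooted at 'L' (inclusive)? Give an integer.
Answer: 7

Derivation:
Subtree rooted at L contains: A, B, D, F, G, J, L
Count = 7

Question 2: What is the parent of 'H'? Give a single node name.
Scan adjacency: H appears as child of E

Answer: E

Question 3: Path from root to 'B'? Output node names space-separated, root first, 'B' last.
Walk down from root: E -> L -> G -> B

Answer: E L G B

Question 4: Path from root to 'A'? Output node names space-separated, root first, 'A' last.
Walk down from root: E -> L -> A

Answer: E L A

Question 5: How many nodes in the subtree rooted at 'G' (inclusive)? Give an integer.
Subtree rooted at G contains: B, F, G, J
Count = 4

Answer: 4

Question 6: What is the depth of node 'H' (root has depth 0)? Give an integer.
Path from root to H: E -> H
Depth = number of edges = 1

Answer: 1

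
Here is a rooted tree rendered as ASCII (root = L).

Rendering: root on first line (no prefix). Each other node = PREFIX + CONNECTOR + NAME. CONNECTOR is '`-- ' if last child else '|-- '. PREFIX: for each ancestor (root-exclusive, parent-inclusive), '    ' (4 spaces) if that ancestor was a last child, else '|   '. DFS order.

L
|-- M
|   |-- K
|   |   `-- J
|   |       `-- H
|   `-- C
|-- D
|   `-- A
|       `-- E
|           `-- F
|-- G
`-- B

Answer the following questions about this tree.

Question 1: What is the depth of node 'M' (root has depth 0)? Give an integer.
Path from root to M: L -> M
Depth = number of edges = 1

Answer: 1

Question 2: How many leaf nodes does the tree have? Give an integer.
Answer: 5

Derivation:
Leaves (nodes with no children): B, C, F, G, H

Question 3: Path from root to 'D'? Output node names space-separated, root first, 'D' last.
Answer: L D

Derivation:
Walk down from root: L -> D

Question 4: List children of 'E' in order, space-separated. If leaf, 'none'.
Answer: F

Derivation:
Node E's children (from adjacency): F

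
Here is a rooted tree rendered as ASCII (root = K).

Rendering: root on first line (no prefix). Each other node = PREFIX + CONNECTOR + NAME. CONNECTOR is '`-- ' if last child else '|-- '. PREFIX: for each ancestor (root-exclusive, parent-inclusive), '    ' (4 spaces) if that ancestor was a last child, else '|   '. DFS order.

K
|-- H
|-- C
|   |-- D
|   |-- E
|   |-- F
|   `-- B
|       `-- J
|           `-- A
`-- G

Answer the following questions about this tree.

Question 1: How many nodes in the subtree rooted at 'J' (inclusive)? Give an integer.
Answer: 2

Derivation:
Subtree rooted at J contains: A, J
Count = 2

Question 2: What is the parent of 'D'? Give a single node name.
Answer: C

Derivation:
Scan adjacency: D appears as child of C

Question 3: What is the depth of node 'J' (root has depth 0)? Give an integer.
Answer: 3

Derivation:
Path from root to J: K -> C -> B -> J
Depth = number of edges = 3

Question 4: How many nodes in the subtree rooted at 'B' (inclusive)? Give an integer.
Subtree rooted at B contains: A, B, J
Count = 3

Answer: 3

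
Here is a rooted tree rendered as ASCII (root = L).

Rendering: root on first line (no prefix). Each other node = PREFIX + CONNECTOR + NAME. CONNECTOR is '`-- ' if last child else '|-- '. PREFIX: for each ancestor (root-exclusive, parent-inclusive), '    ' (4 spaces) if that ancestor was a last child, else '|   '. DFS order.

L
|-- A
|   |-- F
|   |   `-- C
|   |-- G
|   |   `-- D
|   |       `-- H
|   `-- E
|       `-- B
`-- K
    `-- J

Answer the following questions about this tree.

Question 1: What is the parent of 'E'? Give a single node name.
Scan adjacency: E appears as child of A

Answer: A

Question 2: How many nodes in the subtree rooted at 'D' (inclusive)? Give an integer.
Subtree rooted at D contains: D, H
Count = 2

Answer: 2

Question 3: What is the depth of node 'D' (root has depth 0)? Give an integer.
Path from root to D: L -> A -> G -> D
Depth = number of edges = 3

Answer: 3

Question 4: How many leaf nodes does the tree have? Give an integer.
Leaves (nodes with no children): B, C, H, J

Answer: 4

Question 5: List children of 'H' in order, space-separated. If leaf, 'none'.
Answer: none

Derivation:
Node H's children (from adjacency): (leaf)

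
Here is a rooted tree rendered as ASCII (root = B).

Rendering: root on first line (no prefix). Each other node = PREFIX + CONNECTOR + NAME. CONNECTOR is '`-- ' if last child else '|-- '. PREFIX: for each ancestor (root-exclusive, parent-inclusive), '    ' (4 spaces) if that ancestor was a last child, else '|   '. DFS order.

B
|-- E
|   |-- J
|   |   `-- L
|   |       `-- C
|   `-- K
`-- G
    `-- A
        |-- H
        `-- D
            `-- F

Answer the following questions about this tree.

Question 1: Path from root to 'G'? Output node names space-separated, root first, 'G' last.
Walk down from root: B -> G

Answer: B G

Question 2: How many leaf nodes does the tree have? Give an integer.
Leaves (nodes with no children): C, F, H, K

Answer: 4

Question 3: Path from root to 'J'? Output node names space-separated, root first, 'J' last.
Answer: B E J

Derivation:
Walk down from root: B -> E -> J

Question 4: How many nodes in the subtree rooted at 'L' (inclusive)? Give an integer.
Subtree rooted at L contains: C, L
Count = 2

Answer: 2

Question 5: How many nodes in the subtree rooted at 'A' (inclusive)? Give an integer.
Subtree rooted at A contains: A, D, F, H
Count = 4

Answer: 4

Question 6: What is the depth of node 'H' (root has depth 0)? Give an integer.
Answer: 3

Derivation:
Path from root to H: B -> G -> A -> H
Depth = number of edges = 3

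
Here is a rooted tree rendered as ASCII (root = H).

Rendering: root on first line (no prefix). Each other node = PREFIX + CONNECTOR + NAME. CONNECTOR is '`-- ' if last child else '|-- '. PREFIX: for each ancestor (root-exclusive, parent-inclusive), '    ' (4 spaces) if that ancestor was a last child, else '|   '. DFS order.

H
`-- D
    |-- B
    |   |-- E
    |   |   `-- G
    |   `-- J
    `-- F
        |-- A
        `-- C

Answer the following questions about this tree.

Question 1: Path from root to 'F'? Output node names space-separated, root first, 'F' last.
Answer: H D F

Derivation:
Walk down from root: H -> D -> F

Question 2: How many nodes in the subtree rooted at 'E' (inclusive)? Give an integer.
Subtree rooted at E contains: E, G
Count = 2

Answer: 2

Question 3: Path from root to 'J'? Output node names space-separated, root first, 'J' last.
Walk down from root: H -> D -> B -> J

Answer: H D B J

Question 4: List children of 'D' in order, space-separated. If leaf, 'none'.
Answer: B F

Derivation:
Node D's children (from adjacency): B, F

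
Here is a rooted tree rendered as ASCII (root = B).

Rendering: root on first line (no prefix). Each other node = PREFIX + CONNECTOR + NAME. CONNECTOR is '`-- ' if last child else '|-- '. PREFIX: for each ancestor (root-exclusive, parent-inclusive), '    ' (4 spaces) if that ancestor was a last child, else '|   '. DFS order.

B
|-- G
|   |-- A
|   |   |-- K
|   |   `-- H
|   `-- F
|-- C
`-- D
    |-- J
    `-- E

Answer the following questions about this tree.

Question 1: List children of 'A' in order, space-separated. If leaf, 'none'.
Node A's children (from adjacency): K, H

Answer: K H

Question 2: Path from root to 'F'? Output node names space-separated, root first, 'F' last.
Walk down from root: B -> G -> F

Answer: B G F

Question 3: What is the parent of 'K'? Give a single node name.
Answer: A

Derivation:
Scan adjacency: K appears as child of A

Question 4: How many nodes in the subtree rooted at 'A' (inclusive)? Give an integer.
Subtree rooted at A contains: A, H, K
Count = 3

Answer: 3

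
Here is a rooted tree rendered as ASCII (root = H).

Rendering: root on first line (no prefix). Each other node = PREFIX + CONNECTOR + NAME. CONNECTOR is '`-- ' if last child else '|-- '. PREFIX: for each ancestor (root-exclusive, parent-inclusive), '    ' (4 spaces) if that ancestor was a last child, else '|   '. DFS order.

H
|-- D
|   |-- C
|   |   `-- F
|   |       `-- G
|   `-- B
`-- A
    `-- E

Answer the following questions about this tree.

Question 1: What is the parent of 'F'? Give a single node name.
Scan adjacency: F appears as child of C

Answer: C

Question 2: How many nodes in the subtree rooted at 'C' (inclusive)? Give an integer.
Subtree rooted at C contains: C, F, G
Count = 3

Answer: 3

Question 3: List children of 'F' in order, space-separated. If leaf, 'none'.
Answer: G

Derivation:
Node F's children (from adjacency): G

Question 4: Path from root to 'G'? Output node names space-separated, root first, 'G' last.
Walk down from root: H -> D -> C -> F -> G

Answer: H D C F G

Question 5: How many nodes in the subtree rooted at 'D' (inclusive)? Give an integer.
Answer: 5

Derivation:
Subtree rooted at D contains: B, C, D, F, G
Count = 5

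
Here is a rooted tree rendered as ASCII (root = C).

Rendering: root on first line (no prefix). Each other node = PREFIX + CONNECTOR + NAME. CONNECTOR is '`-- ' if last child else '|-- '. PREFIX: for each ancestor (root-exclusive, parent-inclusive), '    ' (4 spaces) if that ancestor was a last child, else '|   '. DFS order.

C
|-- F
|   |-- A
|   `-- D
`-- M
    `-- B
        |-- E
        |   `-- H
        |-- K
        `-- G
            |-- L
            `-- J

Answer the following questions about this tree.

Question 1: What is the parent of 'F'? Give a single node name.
Answer: C

Derivation:
Scan adjacency: F appears as child of C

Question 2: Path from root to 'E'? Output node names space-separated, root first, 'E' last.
Walk down from root: C -> M -> B -> E

Answer: C M B E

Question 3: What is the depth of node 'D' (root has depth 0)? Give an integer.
Path from root to D: C -> F -> D
Depth = number of edges = 2

Answer: 2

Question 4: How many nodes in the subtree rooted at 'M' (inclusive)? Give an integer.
Subtree rooted at M contains: B, E, G, H, J, K, L, M
Count = 8

Answer: 8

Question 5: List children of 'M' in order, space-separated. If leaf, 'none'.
Answer: B

Derivation:
Node M's children (from adjacency): B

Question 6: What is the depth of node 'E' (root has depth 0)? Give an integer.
Answer: 3

Derivation:
Path from root to E: C -> M -> B -> E
Depth = number of edges = 3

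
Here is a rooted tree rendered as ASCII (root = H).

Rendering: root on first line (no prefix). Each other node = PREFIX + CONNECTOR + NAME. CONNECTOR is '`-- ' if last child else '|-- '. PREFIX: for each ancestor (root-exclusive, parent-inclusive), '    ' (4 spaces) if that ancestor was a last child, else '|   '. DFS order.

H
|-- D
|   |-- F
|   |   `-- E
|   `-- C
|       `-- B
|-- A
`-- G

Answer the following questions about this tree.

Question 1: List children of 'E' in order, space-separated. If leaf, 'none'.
Answer: none

Derivation:
Node E's children (from adjacency): (leaf)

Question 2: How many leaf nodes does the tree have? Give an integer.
Answer: 4

Derivation:
Leaves (nodes with no children): A, B, E, G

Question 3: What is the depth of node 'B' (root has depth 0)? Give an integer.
Path from root to B: H -> D -> C -> B
Depth = number of edges = 3

Answer: 3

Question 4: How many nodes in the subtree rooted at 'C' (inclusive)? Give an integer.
Answer: 2

Derivation:
Subtree rooted at C contains: B, C
Count = 2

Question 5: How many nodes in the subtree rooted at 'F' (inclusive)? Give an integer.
Answer: 2

Derivation:
Subtree rooted at F contains: E, F
Count = 2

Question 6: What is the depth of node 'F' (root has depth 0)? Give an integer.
Answer: 2

Derivation:
Path from root to F: H -> D -> F
Depth = number of edges = 2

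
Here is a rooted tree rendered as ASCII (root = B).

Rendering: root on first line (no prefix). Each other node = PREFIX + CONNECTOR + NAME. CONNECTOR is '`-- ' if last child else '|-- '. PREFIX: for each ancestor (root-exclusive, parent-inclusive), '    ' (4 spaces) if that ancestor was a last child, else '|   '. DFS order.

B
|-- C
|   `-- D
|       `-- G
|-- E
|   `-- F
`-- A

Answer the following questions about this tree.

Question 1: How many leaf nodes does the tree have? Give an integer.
Leaves (nodes with no children): A, F, G

Answer: 3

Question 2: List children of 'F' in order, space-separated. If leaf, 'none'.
Node F's children (from adjacency): (leaf)

Answer: none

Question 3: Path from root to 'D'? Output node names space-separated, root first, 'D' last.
Answer: B C D

Derivation:
Walk down from root: B -> C -> D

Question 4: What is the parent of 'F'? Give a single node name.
Answer: E

Derivation:
Scan adjacency: F appears as child of E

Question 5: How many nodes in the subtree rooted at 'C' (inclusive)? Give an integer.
Subtree rooted at C contains: C, D, G
Count = 3

Answer: 3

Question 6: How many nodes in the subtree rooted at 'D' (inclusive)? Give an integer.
Answer: 2

Derivation:
Subtree rooted at D contains: D, G
Count = 2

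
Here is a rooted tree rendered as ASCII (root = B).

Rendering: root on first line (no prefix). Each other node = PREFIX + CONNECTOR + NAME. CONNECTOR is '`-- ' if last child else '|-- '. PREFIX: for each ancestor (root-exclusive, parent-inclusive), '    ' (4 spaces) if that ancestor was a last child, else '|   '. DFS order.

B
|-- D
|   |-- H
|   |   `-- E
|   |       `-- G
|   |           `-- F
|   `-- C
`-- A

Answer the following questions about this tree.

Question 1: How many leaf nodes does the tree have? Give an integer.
Leaves (nodes with no children): A, C, F

Answer: 3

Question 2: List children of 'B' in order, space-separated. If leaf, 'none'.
Node B's children (from adjacency): D, A

Answer: D A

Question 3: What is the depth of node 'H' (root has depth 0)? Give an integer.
Answer: 2

Derivation:
Path from root to H: B -> D -> H
Depth = number of edges = 2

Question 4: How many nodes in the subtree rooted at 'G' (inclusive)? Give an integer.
Answer: 2

Derivation:
Subtree rooted at G contains: F, G
Count = 2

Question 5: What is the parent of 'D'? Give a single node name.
Answer: B

Derivation:
Scan adjacency: D appears as child of B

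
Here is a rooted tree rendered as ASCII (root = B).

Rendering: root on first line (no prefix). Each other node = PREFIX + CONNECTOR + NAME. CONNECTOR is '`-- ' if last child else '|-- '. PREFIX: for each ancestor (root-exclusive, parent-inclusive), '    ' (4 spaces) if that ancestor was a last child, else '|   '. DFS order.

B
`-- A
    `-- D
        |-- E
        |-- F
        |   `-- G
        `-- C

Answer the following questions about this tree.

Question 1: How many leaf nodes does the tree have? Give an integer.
Leaves (nodes with no children): C, E, G

Answer: 3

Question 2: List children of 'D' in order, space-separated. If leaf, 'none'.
Node D's children (from adjacency): E, F, C

Answer: E F C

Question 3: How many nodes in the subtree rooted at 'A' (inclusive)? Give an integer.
Answer: 6

Derivation:
Subtree rooted at A contains: A, C, D, E, F, G
Count = 6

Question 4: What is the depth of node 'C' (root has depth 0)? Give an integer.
Answer: 3

Derivation:
Path from root to C: B -> A -> D -> C
Depth = number of edges = 3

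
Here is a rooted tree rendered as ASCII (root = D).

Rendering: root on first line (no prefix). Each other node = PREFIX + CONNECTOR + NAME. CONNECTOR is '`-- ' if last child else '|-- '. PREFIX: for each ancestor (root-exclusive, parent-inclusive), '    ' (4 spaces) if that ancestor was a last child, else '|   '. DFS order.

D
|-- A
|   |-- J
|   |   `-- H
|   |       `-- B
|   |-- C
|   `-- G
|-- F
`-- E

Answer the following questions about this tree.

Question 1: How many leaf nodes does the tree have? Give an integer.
Leaves (nodes with no children): B, C, E, F, G

Answer: 5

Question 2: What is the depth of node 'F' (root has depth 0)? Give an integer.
Answer: 1

Derivation:
Path from root to F: D -> F
Depth = number of edges = 1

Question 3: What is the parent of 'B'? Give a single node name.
Answer: H

Derivation:
Scan adjacency: B appears as child of H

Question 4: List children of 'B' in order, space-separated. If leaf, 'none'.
Node B's children (from adjacency): (leaf)

Answer: none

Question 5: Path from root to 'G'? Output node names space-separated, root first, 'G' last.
Answer: D A G

Derivation:
Walk down from root: D -> A -> G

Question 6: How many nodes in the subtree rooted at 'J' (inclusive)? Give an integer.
Subtree rooted at J contains: B, H, J
Count = 3

Answer: 3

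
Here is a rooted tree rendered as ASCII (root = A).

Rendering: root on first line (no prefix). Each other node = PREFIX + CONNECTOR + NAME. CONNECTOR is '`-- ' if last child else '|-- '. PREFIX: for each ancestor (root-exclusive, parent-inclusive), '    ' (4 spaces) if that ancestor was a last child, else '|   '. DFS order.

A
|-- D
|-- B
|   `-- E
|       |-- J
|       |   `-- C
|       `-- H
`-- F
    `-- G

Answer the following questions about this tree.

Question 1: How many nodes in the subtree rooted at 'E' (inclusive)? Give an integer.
Answer: 4

Derivation:
Subtree rooted at E contains: C, E, H, J
Count = 4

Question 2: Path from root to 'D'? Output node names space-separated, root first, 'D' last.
Walk down from root: A -> D

Answer: A D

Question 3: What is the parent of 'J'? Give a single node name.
Answer: E

Derivation:
Scan adjacency: J appears as child of E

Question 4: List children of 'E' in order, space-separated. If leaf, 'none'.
Node E's children (from adjacency): J, H

Answer: J H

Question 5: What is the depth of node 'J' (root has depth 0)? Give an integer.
Path from root to J: A -> B -> E -> J
Depth = number of edges = 3

Answer: 3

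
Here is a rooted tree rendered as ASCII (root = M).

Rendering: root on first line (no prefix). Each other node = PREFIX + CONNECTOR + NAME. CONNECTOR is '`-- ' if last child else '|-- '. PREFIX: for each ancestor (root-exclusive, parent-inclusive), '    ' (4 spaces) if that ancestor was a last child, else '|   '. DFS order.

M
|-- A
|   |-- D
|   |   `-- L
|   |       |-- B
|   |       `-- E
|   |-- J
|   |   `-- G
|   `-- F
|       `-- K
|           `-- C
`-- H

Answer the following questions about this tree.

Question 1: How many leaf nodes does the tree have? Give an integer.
Leaves (nodes with no children): B, C, E, G, H

Answer: 5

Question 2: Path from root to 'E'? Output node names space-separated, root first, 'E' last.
Answer: M A D L E

Derivation:
Walk down from root: M -> A -> D -> L -> E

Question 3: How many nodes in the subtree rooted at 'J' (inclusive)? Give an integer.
Answer: 2

Derivation:
Subtree rooted at J contains: G, J
Count = 2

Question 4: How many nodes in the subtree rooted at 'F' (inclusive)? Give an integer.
Subtree rooted at F contains: C, F, K
Count = 3

Answer: 3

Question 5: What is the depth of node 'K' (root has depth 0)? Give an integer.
Path from root to K: M -> A -> F -> K
Depth = number of edges = 3

Answer: 3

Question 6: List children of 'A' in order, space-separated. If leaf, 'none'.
Node A's children (from adjacency): D, J, F

Answer: D J F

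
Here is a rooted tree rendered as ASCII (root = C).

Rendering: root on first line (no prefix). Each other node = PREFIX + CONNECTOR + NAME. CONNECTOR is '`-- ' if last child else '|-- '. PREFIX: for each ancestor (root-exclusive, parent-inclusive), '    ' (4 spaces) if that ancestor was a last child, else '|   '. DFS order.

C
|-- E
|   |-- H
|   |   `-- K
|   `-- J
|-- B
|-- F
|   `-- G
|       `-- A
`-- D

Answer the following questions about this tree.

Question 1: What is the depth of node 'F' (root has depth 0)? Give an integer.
Path from root to F: C -> F
Depth = number of edges = 1

Answer: 1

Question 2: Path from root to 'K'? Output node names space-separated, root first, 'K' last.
Walk down from root: C -> E -> H -> K

Answer: C E H K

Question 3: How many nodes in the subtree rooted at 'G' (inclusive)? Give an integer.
Answer: 2

Derivation:
Subtree rooted at G contains: A, G
Count = 2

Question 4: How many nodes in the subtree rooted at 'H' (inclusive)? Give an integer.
Answer: 2

Derivation:
Subtree rooted at H contains: H, K
Count = 2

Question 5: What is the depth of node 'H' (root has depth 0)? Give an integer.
Path from root to H: C -> E -> H
Depth = number of edges = 2

Answer: 2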